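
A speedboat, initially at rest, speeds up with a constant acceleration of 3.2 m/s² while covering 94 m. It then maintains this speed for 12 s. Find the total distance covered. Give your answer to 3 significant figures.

Phase 1 (accelerating): v₀ = 0 m/s, a = 3.2 m/s².
v² = v₀² + 2aΔx = 0² + 2·3.2·94 = 602 → v = 24.5 m/s
t = (v − v₀)/a = (24.5 − 0)/3.2 = 7.66 s

Phase 2 (constant speed): v₀ = 24.5 m/s, a = 0 m/s².
v = v₀ + at = 24.5 + (0)(12) = 24.5 m/s
Δx = v₀t + ½at² = 24.5·12 + 0.5·0·12² = 294 m
Total distance = 94.0 + 294 = 388 m

388 m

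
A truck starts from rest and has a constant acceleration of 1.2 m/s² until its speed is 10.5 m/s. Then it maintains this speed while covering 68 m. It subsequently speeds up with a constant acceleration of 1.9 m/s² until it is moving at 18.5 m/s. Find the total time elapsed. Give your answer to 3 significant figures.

19.4 s

Phase 1 (accelerating): v₀ = 0 m/s, a = 1.2 m/s².
v = v₀ + at → t = (10.5 − 0) / 1.2 = 8.75 s
v² = v₀² + 2aΔx → Δx = (10.5² − 0²)/(2·1.2) = 45.9 m

Phase 2 (constant speed): v₀ = 10.5 m/s, a = 0 m/s².
Constant speed: t = d/v = 68/10.5 = 6.48 s

Phase 3 (accelerating): v₀ = 10.5 m/s, a = 1.9 m/s².
v = v₀ + at → t = (18.5 − 10.5) / 1.9 = 4.21 s
v² = v₀² + 2aΔx → Δx = (18.5² − 10.5²)/(2·1.9) = 61.1 m
Total time = 8.75 + 6.48 + 4.21 = 19.4 s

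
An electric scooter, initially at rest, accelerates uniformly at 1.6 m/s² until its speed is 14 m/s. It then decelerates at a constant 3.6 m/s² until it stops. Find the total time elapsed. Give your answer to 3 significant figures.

12.6 s

Phase 1 (accelerating): v₀ = 0 m/s, a = 1.6 m/s².
v = v₀ + at → t = (14 − 0) / 1.6 = 8.75 s
v² = v₀² + 2aΔx → Δx = (14² − 0²)/(2·1.6) = 61.2 m

Phase 2 (decelerating): v₀ = 14.0 m/s, a = -3.6 m/s².
v = v₀ + at → t = (0 − 14.0) / -3.6 = 3.89 s
v² = v₀² + 2aΔx → Δx = (0² − 14.0²)/(2·-3.6) = 27.2 m
Total time = 8.75 + 3.89 = 12.6 s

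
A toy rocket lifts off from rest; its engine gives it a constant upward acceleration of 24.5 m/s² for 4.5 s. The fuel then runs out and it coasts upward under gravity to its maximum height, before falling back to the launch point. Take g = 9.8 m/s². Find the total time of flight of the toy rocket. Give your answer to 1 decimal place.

29.1 s

Phase 1 (powered ascent): v₀ = 0 m/s, a = 24.5 m/s².
v = v₀ + at = 0 + (24.5)(4.5) = 110 m/s
Δx = v₀t + ½at² = 0·4.5 + 0.5·24.5·4.5² = 248 m

Phase 2 (coasting upward): v₀ = 110 m/s, a = -9.8 m/s².
v = v₀ + at → t = (0 − 110) / -9.8 = 11.2 s
v² = v₀² + 2aΔx → Δx = (0² − 110²)/(2·-9.8) = 620 m

Phase 3 (free fall): v₀ = 0 m/s, a = -9.8 m/s².
Falls 868 m from rest: t = √(2·868/9.8) = 13.3 s; v = g·t = 130 m/s.
Total time = 4.50 + 11.2 + 13.3 = 29.1 s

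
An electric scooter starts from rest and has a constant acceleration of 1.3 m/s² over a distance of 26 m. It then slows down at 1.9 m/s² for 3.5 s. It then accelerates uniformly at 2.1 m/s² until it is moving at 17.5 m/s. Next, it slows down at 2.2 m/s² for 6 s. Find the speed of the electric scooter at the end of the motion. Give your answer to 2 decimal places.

Phase 1 (accelerating): v₀ = 0 m/s, a = 1.3 m/s².
v² = v₀² + 2aΔx = 0² + 2·1.3·26 = 67.6 → v = 8.22 m/s
t = (v − v₀)/a = (8.22 − 0)/1.3 = 6.32 s

Phase 2 (decelerating): v₀ = 8.22 m/s, a = -1.9 m/s².
v = v₀ + at = 8.22 + (-1.9)(3.5) = 1.57 m/s
Δx = v₀t + ½at² = 8.22·3.5 + 0.5·-1.9·3.5² = 17.1 m

Phase 3 (accelerating): v₀ = 1.57 m/s, a = 2.1 m/s².
v = v₀ + at → t = (17.5 − 1.57) / 2.1 = 7.58 s
v² = v₀² + 2aΔx → Δx = (17.5² − 1.57²)/(2·2.1) = 72.3 m

Phase 4 (decelerating): v₀ = 17.5 m/s, a = -2.2 m/s².
v = v₀ + at = 17.5 + (-2.2)(6) = 4.30 m/s
Δx = v₀t + ½at² = 17.5·6 + 0.5·-2.2·6² = 65.4 m
Final speed = 4.30 m/s

4.30 m/s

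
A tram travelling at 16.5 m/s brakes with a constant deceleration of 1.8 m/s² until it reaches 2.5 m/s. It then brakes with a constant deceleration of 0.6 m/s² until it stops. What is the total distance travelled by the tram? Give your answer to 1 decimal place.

79.1 m

Phase 1 (decelerating): v₀ = 16.5 m/s, a = -1.8 m/s².
v = v₀ + at → t = (2.5 − 16.5) / -1.8 = 7.78 s
v² = v₀² + 2aΔx → Δx = (2.5² − 16.5²)/(2·-1.8) = 73.9 m

Phase 2 (decelerating): v₀ = 2.50 m/s, a = -0.6 m/s².
v = v₀ + at → t = (0 − 2.50) / -0.6 = 4.17 s
v² = v₀² + 2aΔx → Δx = (0² − 2.50²)/(2·-0.6) = 5.21 m
Total distance = 73.9 + 5.21 = 79.1 m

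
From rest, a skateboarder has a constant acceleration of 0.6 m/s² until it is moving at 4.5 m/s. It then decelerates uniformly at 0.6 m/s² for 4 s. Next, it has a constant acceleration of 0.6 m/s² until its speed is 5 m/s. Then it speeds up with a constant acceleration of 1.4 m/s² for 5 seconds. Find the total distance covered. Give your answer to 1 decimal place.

Phase 1 (accelerating): v₀ = 0 m/s, a = 0.6 m/s².
v = v₀ + at → t = (4.5 − 0) / 0.6 = 7.50 s
v² = v₀² + 2aΔx → Δx = (4.5² − 0²)/(2·0.6) = 16.9 m

Phase 2 (decelerating): v₀ = 4.50 m/s, a = -0.6 m/s².
v = v₀ + at = 4.50 + (-0.6)(4) = 2.10 m/s
Δx = v₀t + ½at² = 4.50·4 + 0.5·-0.6·4² = 13.2 m

Phase 3 (accelerating): v₀ = 2.10 m/s, a = 0.6 m/s².
v = v₀ + at → t = (5 − 2.10) / 0.6 = 4.83 s
v² = v₀² + 2aΔx → Δx = (5² − 2.10²)/(2·0.6) = 17.2 m

Phase 4 (accelerating): v₀ = 5.00 m/s, a = 1.4 m/s².
v = v₀ + at = 5.00 + (1.4)(5) = 12.0 m/s
Δx = v₀t + ½at² = 5.00·5 + 0.5·1.4·5² = 42.5 m
Total distance = 16.9 + 13.2 + 17.2 + 42.5 = 89.7 m

89.7 m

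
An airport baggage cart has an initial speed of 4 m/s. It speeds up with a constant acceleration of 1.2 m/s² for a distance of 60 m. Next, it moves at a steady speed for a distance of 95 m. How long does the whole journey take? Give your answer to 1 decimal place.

14.7 s

Phase 1 (accelerating): v₀ = 4.00 m/s, a = 1.2 m/s².
v² = v₀² + 2aΔx = 4.00² + 2·1.2·60 = 160 → v = 12.6 m/s
t = (v − v₀)/a = (12.6 − 4.00)/1.2 = 7.21 s

Phase 2 (constant speed): v₀ = 12.6 m/s, a = 0 m/s².
Constant speed: t = d/v = 95/12.6 = 7.51 s
Total time = 7.21 + 7.51 = 14.7 s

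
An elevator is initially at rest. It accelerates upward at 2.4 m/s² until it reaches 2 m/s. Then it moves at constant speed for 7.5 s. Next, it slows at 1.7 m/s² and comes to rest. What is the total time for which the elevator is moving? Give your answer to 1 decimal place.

Phase 1 (accelerating): v₀ = 0 m/s, a = 2.4 m/s².
v = v₀ + at → t = (2 − 0) / 2.4 = 0.833 s
v² = v₀² + 2aΔx → Δx = (2² − 0²)/(2·2.4) = 0.833 m

Phase 2 (constant speed): v₀ = 2.00 m/s, a = 0 m/s².
v = v₀ + at = 2.00 + (0)(7.5) = 2.00 m/s
Δx = v₀t + ½at² = 2.00·7.5 + 0.5·0·7.5² = 15.0 m

Phase 3 (decelerating): v₀ = 2.00 m/s, a = -1.7 m/s².
v = v₀ + at → t = (0 − 2.00) / -1.7 = 1.18 s
v² = v₀² + 2aΔx → Δx = (0² − 2.00²)/(2·-1.7) = 1.18 m
Total time = 0.833 + 7.50 + 1.18 = 9.51 s

9.5 s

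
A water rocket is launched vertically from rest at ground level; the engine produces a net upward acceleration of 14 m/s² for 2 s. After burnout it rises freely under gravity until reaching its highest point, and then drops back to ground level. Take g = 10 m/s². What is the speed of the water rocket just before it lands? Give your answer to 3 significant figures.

36.7 m/s

Phase 1 (powered ascent): v₀ = 0 m/s, a = 14 m/s².
v = v₀ + at = 0 + (14)(2) = 28.0 m/s
Δx = v₀t + ½at² = 0·2 + 0.5·14·2² = 28.0 m

Phase 2 (coasting upward): v₀ = 28.0 m/s, a = -10 m/s².
v = v₀ + at → t = (0 − 28.0) / -10 = 2.80 s
v² = v₀² + 2aΔx → Δx = (0² − 28.0²)/(2·-10) = 39.2 m

Phase 3 (free fall): v₀ = 0 m/s, a = -10 m/s².
Falls 67.2 m from rest: t = √(2·67.2/10) = 3.67 s; v = g·t = 36.7 m/s.
Impact speed = 36.7 m/s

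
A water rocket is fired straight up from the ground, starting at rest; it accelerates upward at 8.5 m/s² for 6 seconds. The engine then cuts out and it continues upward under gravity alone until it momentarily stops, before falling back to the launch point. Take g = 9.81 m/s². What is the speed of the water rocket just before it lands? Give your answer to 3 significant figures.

Phase 1 (powered ascent): v₀ = 0 m/s, a = 8.5 m/s².
v = v₀ + at = 0 + (8.5)(6) = 51.0 m/s
Δx = v₀t + ½at² = 0·6 + 0.5·8.5·6² = 153 m

Phase 2 (coasting upward): v₀ = 51.0 m/s, a = -9.81 m/s².
v = v₀ + at → t = (0 − 51.0) / -9.81 = 5.20 s
v² = v₀² + 2aΔx → Δx = (0² − 51.0²)/(2·-9.81) = 133 m

Phase 3 (free fall): v₀ = 0 m/s, a = -9.81 m/s².
Falls 286 m from rest: t = √(2·286/9.81) = 7.63 s; v = g·t = 74.9 m/s.
Impact speed = 74.9 m/s

74.9 m/s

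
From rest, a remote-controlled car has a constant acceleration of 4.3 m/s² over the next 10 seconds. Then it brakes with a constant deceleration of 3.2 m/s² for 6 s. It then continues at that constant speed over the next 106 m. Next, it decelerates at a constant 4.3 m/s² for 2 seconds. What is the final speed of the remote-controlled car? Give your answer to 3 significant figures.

15.2 m/s

Phase 1 (accelerating): v₀ = 0 m/s, a = 4.3 m/s².
v = v₀ + at = 0 + (4.3)(10) = 43.0 m/s
Δx = v₀t + ½at² = 0·10 + 0.5·4.3·10² = 215 m

Phase 2 (decelerating): v₀ = 43.0 m/s, a = -3.2 m/s².
v = v₀ + at = 43.0 + (-3.2)(6) = 23.8 m/s
Δx = v₀t + ½at² = 43.0·6 + 0.5·-3.2·6² = 200 m

Phase 3 (constant speed): v₀ = 23.8 m/s, a = 0 m/s².
Constant speed: t = d/v = 106/23.8 = 4.45 s

Phase 4 (decelerating): v₀ = 23.8 m/s, a = -4.3 m/s².
v = v₀ + at = 23.8 + (-4.3)(2) = 15.2 m/s
Δx = v₀t + ½at² = 23.8·2 + 0.5·-4.3·2² = 39.0 m
Final speed = 15.2 m/s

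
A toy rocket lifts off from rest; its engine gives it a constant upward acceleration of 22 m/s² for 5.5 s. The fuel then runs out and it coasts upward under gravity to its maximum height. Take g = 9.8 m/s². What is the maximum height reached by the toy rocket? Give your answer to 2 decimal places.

Phase 1 (powered ascent): v₀ = 0 m/s, a = 22 m/s².
v = v₀ + at = 0 + (22)(5.5) = 121 m/s
Δx = v₀t + ½at² = 0·5.5 + 0.5·22·5.5² = 333 m

Phase 2 (coasting upward): v₀ = 121 m/s, a = -9.8 m/s².
v = v₀ + at → t = (0 − 121) / -9.8 = 12.3 s
v² = v₀² + 2aΔx → Δx = (0² − 121²)/(2·-9.8) = 747 m
Maximum height = 333 + 747 = 1080 m

1079.74 m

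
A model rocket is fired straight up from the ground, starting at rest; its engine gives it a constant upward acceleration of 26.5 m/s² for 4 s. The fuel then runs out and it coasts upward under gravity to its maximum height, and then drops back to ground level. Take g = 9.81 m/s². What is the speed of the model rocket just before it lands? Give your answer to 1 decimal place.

Phase 1 (powered ascent): v₀ = 0 m/s, a = 26.5 m/s².
v = v₀ + at = 0 + (26.5)(4) = 106 m/s
Δx = v₀t + ½at² = 0·4 + 0.5·26.5·4² = 212 m

Phase 2 (coasting upward): v₀ = 106 m/s, a = -9.81 m/s².
v = v₀ + at → t = (0 − 106) / -9.81 = 10.8 s
v² = v₀² + 2aΔx → Δx = (0² − 106²)/(2·-9.81) = 573 m

Phase 3 (free fall): v₀ = 0 m/s, a = -9.81 m/s².
Falls 785 m from rest: t = √(2·785/9.81) = 12.6 s; v = g·t = 124 m/s.
Impact speed = 124 m/s

124.1 m/s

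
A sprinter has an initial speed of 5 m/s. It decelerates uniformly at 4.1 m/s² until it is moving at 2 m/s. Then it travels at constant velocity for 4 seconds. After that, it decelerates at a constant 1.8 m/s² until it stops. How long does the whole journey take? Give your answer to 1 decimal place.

5.8 s

Phase 1 (decelerating): v₀ = 5.00 m/s, a = -4.1 m/s².
v = v₀ + at → t = (2 − 5.00) / -4.1 = 0.732 s
v² = v₀² + 2aΔx → Δx = (2² − 5.00²)/(2·-4.1) = 2.56 m

Phase 2 (constant speed): v₀ = 2.00 m/s, a = 0 m/s².
v = v₀ + at = 2.00 + (0)(4) = 2.00 m/s
Δx = v₀t + ½at² = 2.00·4 + 0.5·0·4² = 8.00 m

Phase 3 (decelerating): v₀ = 2.00 m/s, a = -1.8 m/s².
v = v₀ + at → t = (0 − 2.00) / -1.8 = 1.11 s
v² = v₀² + 2aΔx → Δx = (0² − 2.00²)/(2·-1.8) = 1.11 m
Total time = 0.732 + 4.00 + 1.11 = 5.84 s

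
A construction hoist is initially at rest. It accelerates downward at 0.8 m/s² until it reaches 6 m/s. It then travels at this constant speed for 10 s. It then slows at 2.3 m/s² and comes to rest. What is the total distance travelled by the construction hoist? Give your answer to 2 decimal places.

Phase 1 (accelerating): v₀ = 0 m/s, a = 0.8 m/s².
v = v₀ + at → t = (6 − 0) / 0.8 = 7.50 s
v² = v₀² + 2aΔx → Δx = (6² − 0²)/(2·0.8) = 22.5 m

Phase 2 (constant speed): v₀ = 6.00 m/s, a = 0 m/s².
v = v₀ + at = 6.00 + (0)(10) = 6.00 m/s
Δx = v₀t + ½at² = 6.00·10 + 0.5·0·10² = 60.0 m

Phase 3 (decelerating): v₀ = 6.00 m/s, a = -2.3 m/s².
v = v₀ + at → t = (0 − 6.00) / -2.3 = 2.61 s
v² = v₀² + 2aΔx → Δx = (0² − 6.00²)/(2·-2.3) = 7.83 m
Total distance = 22.5 + 60.0 + 7.83 = 90.3 m

90.33 m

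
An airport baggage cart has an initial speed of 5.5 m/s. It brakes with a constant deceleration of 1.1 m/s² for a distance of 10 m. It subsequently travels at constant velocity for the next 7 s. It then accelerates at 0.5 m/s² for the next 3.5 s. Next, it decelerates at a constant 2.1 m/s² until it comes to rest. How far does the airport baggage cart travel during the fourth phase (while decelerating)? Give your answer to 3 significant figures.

Phase 1 (decelerating): v₀ = 5.50 m/s, a = -1.1 m/s².
v² = v₀² + 2aΔx = 5.50² + 2·-1.1·10 = 8.25 → v = 2.87 m/s
t = (v − v₀)/a = (2.87 − 5.50)/-1.1 = 2.39 s

Phase 2 (constant speed): v₀ = 2.87 m/s, a = 0 m/s².
v = v₀ + at = 2.87 + (0)(7) = 2.87 m/s
Δx = v₀t + ½at² = 2.87·7 + 0.5·0·7² = 20.1 m

Phase 3 (accelerating): v₀ = 2.87 m/s, a = 0.5 m/s².
v = v₀ + at = 2.87 + (0.5)(3.5) = 4.62 m/s
Δx = v₀t + ½at² = 2.87·3.5 + 0.5·0.5·3.5² = 13.1 m

Phase 4 (decelerating): v₀ = 4.62 m/s, a = -2.1 m/s².
v = v₀ + at → t = (0 − 4.62) / -2.1 = 2.20 s
v² = v₀² + 2aΔx → Δx = (0² − 4.62²)/(2·-2.1) = 5.09 m
Distance in phase 4 = 5.09 m

5.09 m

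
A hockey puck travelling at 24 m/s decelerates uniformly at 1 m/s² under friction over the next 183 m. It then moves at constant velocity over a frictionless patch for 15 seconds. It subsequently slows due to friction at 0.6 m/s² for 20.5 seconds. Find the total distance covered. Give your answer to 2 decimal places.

571.37 m

Phase 1 (decelerating): v₀ = 24.0 m/s, a = -1 m/s².
v² = v₀² + 2aΔx = 24.0² + 2·-1·183 = 210 → v = 14.5 m/s
t = (v − v₀)/a = (14.5 − 24.0)/-1 = 9.51 s

Phase 2 (constant speed): v₀ = 14.5 m/s, a = 0 m/s².
v = v₀ + at = 14.5 + (0)(15) = 14.5 m/s
Δx = v₀t + ½at² = 14.5·15 + 0.5·0·15² = 217 m

Phase 3 (decelerating): v₀ = 14.5 m/s, a = -0.6 m/s².
v = v₀ + at = 14.5 + (-0.6)(20.5) = 2.19 m/s
Δx = v₀t + ½at² = 14.5·20.5 + 0.5·-0.6·20.5² = 171 m
Total distance = 183 + 217 + 171 = 571 m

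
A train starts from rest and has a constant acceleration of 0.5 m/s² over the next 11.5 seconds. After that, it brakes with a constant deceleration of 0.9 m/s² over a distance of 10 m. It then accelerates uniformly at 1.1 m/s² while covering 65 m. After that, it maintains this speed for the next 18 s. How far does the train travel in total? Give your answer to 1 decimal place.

Phase 1 (accelerating): v₀ = 0 m/s, a = 0.5 m/s².
v = v₀ + at = 0 + (0.5)(11.5) = 5.75 m/s
Δx = v₀t + ½at² = 0·11.5 + 0.5·0.5·11.5² = 33.1 m

Phase 2 (decelerating): v₀ = 5.75 m/s, a = -0.9 m/s².
v² = v₀² + 2aΔx = 5.75² + 2·-0.9·10 = 15.1 → v = 3.88 m/s
t = (v − v₀)/a = (3.88 − 5.75)/-0.9 = 2.08 s

Phase 3 (accelerating): v₀ = 3.88 m/s, a = 1.1 m/s².
v² = v₀² + 2aΔx = 3.88² + 2·1.1·65 = 158 → v = 12.6 m/s
t = (v − v₀)/a = (12.6 − 3.88)/1.1 = 7.90 s

Phase 4 (constant speed): v₀ = 12.6 m/s, a = 0 m/s².
v = v₀ + at = 12.6 + (0)(18) = 12.6 m/s
Δx = v₀t + ½at² = 12.6·18 + 0.5·0·18² = 226 m
Total distance = 33.1 + 10.0 + 65.0 + 226 = 334 m

334.4 m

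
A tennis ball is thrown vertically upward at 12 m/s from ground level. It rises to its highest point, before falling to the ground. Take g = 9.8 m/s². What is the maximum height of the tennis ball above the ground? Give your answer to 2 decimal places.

7.35 m

Phase 1 (rising): v₀ = 12.0 m/s, a = -9.8 m/s².
v = v₀ + at → t = (0 − 12.0) / -9.8 = 1.22 s
v² = v₀² + 2aΔx → Δx = (0² − 12.0²)/(2·-9.8) = 7.35 m
Maximum height = 7.35 m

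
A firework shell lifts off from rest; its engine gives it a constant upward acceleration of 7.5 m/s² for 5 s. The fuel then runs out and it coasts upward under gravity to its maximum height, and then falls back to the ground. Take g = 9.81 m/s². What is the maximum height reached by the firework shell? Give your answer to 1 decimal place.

Phase 1 (powered ascent): v₀ = 0 m/s, a = 7.5 m/s².
v = v₀ + at = 0 + (7.5)(5) = 37.5 m/s
Δx = v₀t + ½at² = 0·5 + 0.5·7.5·5² = 93.8 m

Phase 2 (coasting upward): v₀ = 37.5 m/s, a = -9.81 m/s².
v = v₀ + at → t = (0 − 37.5) / -9.81 = 3.82 s
v² = v₀² + 2aΔx → Δx = (0² − 37.5²)/(2·-9.81) = 71.7 m
Maximum height = 93.8 + 71.7 = 165 m

165.4 m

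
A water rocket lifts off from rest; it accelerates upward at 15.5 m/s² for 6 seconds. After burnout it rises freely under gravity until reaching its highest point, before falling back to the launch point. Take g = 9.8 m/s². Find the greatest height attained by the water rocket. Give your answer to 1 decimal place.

Phase 1 (powered ascent): v₀ = 0 m/s, a = 15.5 m/s².
v = v₀ + at = 0 + (15.5)(6) = 93.0 m/s
Δx = v₀t + ½at² = 0·6 + 0.5·15.5·6² = 279 m

Phase 2 (coasting upward): v₀ = 93.0 m/s, a = -9.8 m/s².
v = v₀ + at → t = (0 − 93.0) / -9.8 = 9.49 s
v² = v₀² + 2aΔx → Δx = (0² − 93.0²)/(2·-9.8) = 441 m
Maximum height = 279 + 441 = 720 m

720.3 m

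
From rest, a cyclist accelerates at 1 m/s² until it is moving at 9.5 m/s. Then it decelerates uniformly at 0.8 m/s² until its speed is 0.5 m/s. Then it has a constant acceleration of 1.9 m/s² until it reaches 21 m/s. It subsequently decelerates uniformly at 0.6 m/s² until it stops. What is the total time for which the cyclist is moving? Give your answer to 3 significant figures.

66.5 s

Phase 1 (accelerating): v₀ = 0 m/s, a = 1 m/s².
v = v₀ + at → t = (9.5 − 0) / 1 = 9.50 s
v² = v₀² + 2aΔx → Δx = (9.5² − 0²)/(2·1) = 45.1 m

Phase 2 (decelerating): v₀ = 9.50 m/s, a = -0.8 m/s².
v = v₀ + at → t = (0.5 − 9.50) / -0.8 = 11.2 s
v² = v₀² + 2aΔx → Δx = (0.5² − 9.50²)/(2·-0.8) = 56.2 m

Phase 3 (accelerating): v₀ = 0.500 m/s, a = 1.9 m/s².
v = v₀ + at → t = (21 − 0.500) / 1.9 = 10.8 s
v² = v₀² + 2aΔx → Δx = (21² − 0.500²)/(2·1.9) = 116 m

Phase 4 (decelerating): v₀ = 21.0 m/s, a = -0.6 m/s².
v = v₀ + at → t = (0 − 21.0) / -0.6 = 35.0 s
v² = v₀² + 2aΔx → Δx = (0² − 21.0²)/(2·-0.6) = 368 m
Total time = 9.50 + 11.2 + 10.8 + 35.0 = 66.5 s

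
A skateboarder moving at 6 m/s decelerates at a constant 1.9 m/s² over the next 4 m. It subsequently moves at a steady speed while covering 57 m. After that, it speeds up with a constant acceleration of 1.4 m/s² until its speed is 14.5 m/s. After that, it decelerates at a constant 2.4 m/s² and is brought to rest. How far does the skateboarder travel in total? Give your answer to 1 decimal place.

Phase 1 (decelerating): v₀ = 6.00 m/s, a = -1.9 m/s².
v² = v₀² + 2aΔx = 6.00² + 2·-1.9·4 = 20.8 → v = 4.56 m/s
t = (v − v₀)/a = (4.56 − 6.00)/-1.9 = 0.758 s

Phase 2 (constant speed): v₀ = 4.56 m/s, a = 0 m/s².
Constant speed: t = d/v = 57/4.56 = 12.5 s

Phase 3 (accelerating): v₀ = 4.56 m/s, a = 1.4 m/s².
v = v₀ + at → t = (14.5 − 4.56) / 1.4 = 7.10 s
v² = v₀² + 2aΔx → Δx = (14.5² − 4.56²)/(2·1.4) = 67.7 m

Phase 4 (decelerating): v₀ = 14.5 m/s, a = -2.4 m/s².
v = v₀ + at → t = (0 − 14.5) / -2.4 = 6.04 s
v² = v₀² + 2aΔx → Δx = (0² − 14.5²)/(2·-2.4) = 43.8 m
Total distance = 4.00 + 57.0 + 67.7 + 43.8 = 172 m

172.5 m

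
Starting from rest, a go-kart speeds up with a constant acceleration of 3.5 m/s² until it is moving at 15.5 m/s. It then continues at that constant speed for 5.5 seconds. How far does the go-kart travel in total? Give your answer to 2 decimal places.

Phase 1 (accelerating): v₀ = 0 m/s, a = 3.5 m/s².
v = v₀ + at → t = (15.5 − 0) / 3.5 = 4.43 s
v² = v₀² + 2aΔx → Δx = (15.5² − 0²)/(2·3.5) = 34.3 m

Phase 2 (constant speed): v₀ = 15.5 m/s, a = 0 m/s².
v = v₀ + at = 15.5 + (0)(5.5) = 15.5 m/s
Δx = v₀t + ½at² = 15.5·5.5 + 0.5·0·5.5² = 85.2 m
Total distance = 34.3 + 85.2 = 120 m

119.57 m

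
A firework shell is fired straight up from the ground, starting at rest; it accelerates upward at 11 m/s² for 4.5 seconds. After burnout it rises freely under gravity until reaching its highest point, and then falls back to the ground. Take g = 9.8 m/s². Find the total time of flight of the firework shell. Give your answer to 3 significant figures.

16.5 s

Phase 1 (powered ascent): v₀ = 0 m/s, a = 11 m/s².
v = v₀ + at = 0 + (11)(4.5) = 49.5 m/s
Δx = v₀t + ½at² = 0·4.5 + 0.5·11·4.5² = 111 m

Phase 2 (coasting upward): v₀ = 49.5 m/s, a = -9.8 m/s².
v = v₀ + at → t = (0 − 49.5) / -9.8 = 5.05 s
v² = v₀² + 2aΔx → Δx = (0² − 49.5²)/(2·-9.8) = 125 m

Phase 3 (free fall): v₀ = 0 m/s, a = -9.8 m/s².
Falls 236 m from rest: t = √(2·236/9.8) = 6.95 s; v = g·t = 68.1 m/s.
Total time = 4.50 + 5.05 + 6.95 = 16.5 s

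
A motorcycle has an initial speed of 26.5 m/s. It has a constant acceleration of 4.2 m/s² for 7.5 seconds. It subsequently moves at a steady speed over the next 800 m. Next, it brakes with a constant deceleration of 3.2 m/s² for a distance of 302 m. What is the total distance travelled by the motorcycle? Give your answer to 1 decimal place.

1418.9 m

Phase 1 (accelerating): v₀ = 26.5 m/s, a = 4.2 m/s².
v = v₀ + at = 26.5 + (4.2)(7.5) = 58.0 m/s
Δx = v₀t + ½at² = 26.5·7.5 + 0.5·4.2·7.5² = 317 m

Phase 2 (constant speed): v₀ = 58.0 m/s, a = 0 m/s².
Constant speed: t = d/v = 800/58.0 = 13.8 s

Phase 3 (decelerating): v₀ = 58.0 m/s, a = -3.2 m/s².
v² = v₀² + 2aΔx = 58.0² + 2·-3.2·302 = 1430 → v = 37.8 m/s
t = (v − v₀)/a = (37.8 − 58.0)/-3.2 = 6.30 s
Total distance = 317 + 800 + 302 = 1420 m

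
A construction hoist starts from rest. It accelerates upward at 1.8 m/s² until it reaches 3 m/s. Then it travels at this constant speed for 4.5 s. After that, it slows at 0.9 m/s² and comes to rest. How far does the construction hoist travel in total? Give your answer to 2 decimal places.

Phase 1 (accelerating): v₀ = 0 m/s, a = 1.8 m/s².
v = v₀ + at → t = (3 − 0) / 1.8 = 1.67 s
v² = v₀² + 2aΔx → Δx = (3² − 0²)/(2·1.8) = 2.50 m

Phase 2 (constant speed): v₀ = 3.00 m/s, a = 0 m/s².
v = v₀ + at = 3.00 + (0)(4.5) = 3.00 m/s
Δx = v₀t + ½at² = 3.00·4.5 + 0.5·0·4.5² = 13.5 m

Phase 3 (decelerating): v₀ = 3.00 m/s, a = -0.9 m/s².
v = v₀ + at → t = (0 − 3.00) / -0.9 = 3.33 s
v² = v₀² + 2aΔx → Δx = (0² − 3.00²)/(2·-0.9) = 5.00 m
Total distance = 2.50 + 13.5 + 5.00 = 21.0 m

21.00 m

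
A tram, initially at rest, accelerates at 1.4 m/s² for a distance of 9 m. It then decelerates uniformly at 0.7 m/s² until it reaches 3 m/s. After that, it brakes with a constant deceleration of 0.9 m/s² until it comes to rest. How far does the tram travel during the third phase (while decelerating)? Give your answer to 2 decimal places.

5.00 m

Phase 1 (accelerating): v₀ = 0 m/s, a = 1.4 m/s².
v² = v₀² + 2aΔx = 0² + 2·1.4·9 = 25.2 → v = 5.02 m/s
t = (v − v₀)/a = (5.02 − 0)/1.4 = 3.59 s

Phase 2 (decelerating): v₀ = 5.02 m/s, a = -0.7 m/s².
v = v₀ + at → t = (3 − 5.02) / -0.7 = 2.89 s
v² = v₀² + 2aΔx → Δx = (3² − 5.02²)/(2·-0.7) = 11.6 m

Phase 3 (decelerating): v₀ = 3.00 m/s, a = -0.9 m/s².
v = v₀ + at → t = (0 − 3.00) / -0.9 = 3.33 s
v² = v₀² + 2aΔx → Δx = (0² − 3.00²)/(2·-0.9) = 5.00 m
Distance in phase 3 = 5.00 m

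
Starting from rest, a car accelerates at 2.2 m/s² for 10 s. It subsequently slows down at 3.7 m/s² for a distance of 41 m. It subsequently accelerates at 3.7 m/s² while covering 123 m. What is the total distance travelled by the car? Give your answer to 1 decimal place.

274.0 m

Phase 1 (accelerating): v₀ = 0 m/s, a = 2.2 m/s².
v = v₀ + at = 0 + (2.2)(10) = 22.0 m/s
Δx = v₀t + ½at² = 0·10 + 0.5·2.2·10² = 110 m

Phase 2 (decelerating): v₀ = 22.0 m/s, a = -3.7 m/s².
v² = v₀² + 2aΔx = 22.0² + 2·-3.7·41 = 181 → v = 13.4 m/s
t = (v − v₀)/a = (13.4 − 22.0)/-3.7 = 2.31 s

Phase 3 (accelerating): v₀ = 13.4 m/s, a = 3.7 m/s².
v² = v₀² + 2aΔx = 13.4² + 2·3.7·123 = 1090 → v = 33.0 m/s
t = (v − v₀)/a = (33.0 − 13.4)/3.7 = 5.29 s
Total distance = 110 + 41.0 + 123 = 274 m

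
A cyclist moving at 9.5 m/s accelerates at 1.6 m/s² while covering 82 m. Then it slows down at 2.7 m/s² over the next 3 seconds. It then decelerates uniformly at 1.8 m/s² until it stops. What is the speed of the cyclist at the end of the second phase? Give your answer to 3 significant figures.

10.7 m/s

Phase 1 (accelerating): v₀ = 9.50 m/s, a = 1.6 m/s².
v² = v₀² + 2aΔx = 9.50² + 2·1.6·82 = 353 → v = 18.8 m/s
t = (v − v₀)/a = (18.8 − 9.50)/1.6 = 5.80 s

Phase 2 (decelerating): v₀ = 18.8 m/s, a = -2.7 m/s².
v = v₀ + at = 18.8 + (-2.7)(3) = 10.7 m/s
Δx = v₀t + ½at² = 18.8·3 + 0.5·-2.7·3² = 44.2 m
Speed at end of phase 2 = 10.7 m/s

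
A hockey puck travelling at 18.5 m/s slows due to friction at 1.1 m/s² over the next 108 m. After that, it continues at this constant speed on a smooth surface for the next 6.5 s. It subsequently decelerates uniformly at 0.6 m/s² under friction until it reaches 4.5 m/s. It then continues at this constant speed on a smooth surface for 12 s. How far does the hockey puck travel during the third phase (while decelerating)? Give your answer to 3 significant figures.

Phase 1 (decelerating): v₀ = 18.5 m/s, a = -1.1 m/s².
v² = v₀² + 2aΔx = 18.5² + 2·-1.1·108 = 105 → v = 10.2 m/s
t = (v − v₀)/a = (10.2 − 18.5)/-1.1 = 7.52 s

Phase 2 (constant speed): v₀ = 10.2 m/s, a = 0 m/s².
v = v₀ + at = 10.2 + (0)(6.5) = 10.2 m/s
Δx = v₀t + ½at² = 10.2·6.5 + 0.5·0·6.5² = 66.5 m

Phase 3 (decelerating): v₀ = 10.2 m/s, a = -0.6 m/s².
v = v₀ + at → t = (4.5 − 10.2) / -0.6 = 9.55 s
v² = v₀² + 2aΔx → Δx = (4.5² − 10.2²)/(2·-0.6) = 70.3 m
Distance in phase 3 = 70.3 m

70.3 m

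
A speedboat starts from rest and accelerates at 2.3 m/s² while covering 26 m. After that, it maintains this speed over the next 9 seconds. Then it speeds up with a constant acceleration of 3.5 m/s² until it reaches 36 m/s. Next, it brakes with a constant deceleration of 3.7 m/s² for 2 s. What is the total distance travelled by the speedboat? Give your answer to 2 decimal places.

357.08 m

Phase 1 (accelerating): v₀ = 0 m/s, a = 2.3 m/s².
v² = v₀² + 2aΔx = 0² + 2·2.3·26 = 120 → v = 10.9 m/s
t = (v − v₀)/a = (10.9 − 0)/2.3 = 4.75 s

Phase 2 (constant speed): v₀ = 10.9 m/s, a = 0 m/s².
v = v₀ + at = 10.9 + (0)(9) = 10.9 m/s
Δx = v₀t + ½at² = 10.9·9 + 0.5·0·9² = 98.4 m

Phase 3 (accelerating): v₀ = 10.9 m/s, a = 3.5 m/s².
v = v₀ + at → t = (36 − 10.9) / 3.5 = 7.16 s
v² = v₀² + 2aΔx → Δx = (36² − 10.9²)/(2·3.5) = 168 m

Phase 4 (decelerating): v₀ = 36.0 m/s, a = -3.7 m/s².
v = v₀ + at = 36.0 + (-3.7)(2) = 28.6 m/s
Δx = v₀t + ½at² = 36.0·2 + 0.5·-3.7·2² = 64.6 m
Total distance = 26.0 + 98.4 + 168 + 64.6 = 357 m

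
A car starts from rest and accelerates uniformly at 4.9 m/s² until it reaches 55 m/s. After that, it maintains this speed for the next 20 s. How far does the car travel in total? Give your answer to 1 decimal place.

Phase 1 (accelerating): v₀ = 0 m/s, a = 4.9 m/s².
v = v₀ + at → t = (55 − 0) / 4.9 = 11.2 s
v² = v₀² + 2aΔx → Δx = (55² − 0²)/(2·4.9) = 309 m

Phase 2 (constant speed): v₀ = 55.0 m/s, a = 0 m/s².
v = v₀ + at = 55.0 + (0)(20) = 55.0 m/s
Δx = v₀t + ½at² = 55.0·20 + 0.5·0·20² = 1100 m
Total distance = 309 + 1100 = 1410 m

1408.7 m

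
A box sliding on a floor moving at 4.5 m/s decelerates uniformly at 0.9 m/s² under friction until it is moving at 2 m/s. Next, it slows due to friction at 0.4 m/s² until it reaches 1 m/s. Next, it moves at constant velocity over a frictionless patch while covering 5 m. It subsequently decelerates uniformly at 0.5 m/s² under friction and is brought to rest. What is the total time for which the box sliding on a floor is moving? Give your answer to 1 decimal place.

12.3 s

Phase 1 (decelerating): v₀ = 4.50 m/s, a = -0.9 m/s².
v = v₀ + at → t = (2 − 4.50) / -0.9 = 2.78 s
v² = v₀² + 2aΔx → Δx = (2² − 4.50²)/(2·-0.9) = 9.03 m

Phase 2 (decelerating): v₀ = 2.00 m/s, a = -0.4 m/s².
v = v₀ + at → t = (1 − 2.00) / -0.4 = 2.50 s
v² = v₀² + 2aΔx → Δx = (1² − 2.00²)/(2·-0.4) = 3.75 m

Phase 3 (constant speed): v₀ = 1.00 m/s, a = 0 m/s².
Constant speed: t = d/v = 5/1.00 = 5.00 s

Phase 4 (decelerating): v₀ = 1.00 m/s, a = -0.5 m/s².
v = v₀ + at → t = (0 − 1.00) / -0.5 = 2.00 s
v² = v₀² + 2aΔx → Δx = (0² − 1.00²)/(2·-0.5) = 1.00 m
Total time = 2.78 + 2.50 + 5.00 + 2.00 = 12.3 s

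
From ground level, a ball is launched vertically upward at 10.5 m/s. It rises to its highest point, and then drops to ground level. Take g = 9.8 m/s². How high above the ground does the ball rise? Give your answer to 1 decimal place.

5.6 m

Phase 1 (rising): v₀ = 10.5 m/s, a = -9.8 m/s².
v = v₀ + at → t = (0 − 10.5) / -9.8 = 1.07 s
v² = v₀² + 2aΔx → Δx = (0² − 10.5²)/(2·-9.8) = 5.62 m
Maximum height = 5.62 m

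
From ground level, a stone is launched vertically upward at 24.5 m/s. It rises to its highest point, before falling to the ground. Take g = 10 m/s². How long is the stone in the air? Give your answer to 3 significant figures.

Phase 1 (rising): v₀ = 24.5 m/s, a = -10 m/s².
v = v₀ + at → t = (0 − 24.5) / -10 = 2.45 s
v² = v₀² + 2aΔx → Δx = (0² − 24.5²)/(2·-10) = 30.0 m

Phase 2 (falling): v₀ = 0 m/s, a = -10 m/s².
Falls 30.0 m from rest: t = √(2·30.0/10) = 2.45 s; v = g·t = 24.5 m/s.
Total time = 2.45 + 2.45 = 4.90 s

4.90 s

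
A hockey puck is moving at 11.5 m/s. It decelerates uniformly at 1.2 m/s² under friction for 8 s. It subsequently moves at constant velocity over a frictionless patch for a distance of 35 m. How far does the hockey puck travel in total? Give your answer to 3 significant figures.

Phase 1 (decelerating): v₀ = 11.5 m/s, a = -1.2 m/s².
v = v₀ + at = 11.5 + (-1.2)(8) = 1.90 m/s
Δx = v₀t + ½at² = 11.5·8 + 0.5·-1.2·8² = 53.6 m

Phase 2 (constant speed): v₀ = 1.90 m/s, a = 0 m/s².
Constant speed: t = d/v = 35/1.90 = 18.4 s
Total distance = 53.6 + 35.0 = 88.6 m

88.6 m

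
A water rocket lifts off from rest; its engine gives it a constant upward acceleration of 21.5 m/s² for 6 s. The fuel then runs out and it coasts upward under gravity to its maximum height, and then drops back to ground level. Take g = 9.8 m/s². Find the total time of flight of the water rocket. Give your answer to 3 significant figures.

Phase 1 (powered ascent): v₀ = 0 m/s, a = 21.5 m/s².
v = v₀ + at = 0 + (21.5)(6) = 129 m/s
Δx = v₀t + ½at² = 0·6 + 0.5·21.5·6² = 387 m

Phase 2 (coasting upward): v₀ = 129 m/s, a = -9.8 m/s².
v = v₀ + at → t = (0 − 129) / -9.8 = 13.2 s
v² = v₀² + 2aΔx → Δx = (0² − 129²)/(2·-9.8) = 849 m

Phase 3 (free fall): v₀ = 0 m/s, a = -9.8 m/s².
Falls 1240 m from rest: t = √(2·1240/9.8) = 15.9 s; v = g·t = 156 m/s.
Total time = 6.00 + 13.2 + 15.9 = 35.0 s

35.0 s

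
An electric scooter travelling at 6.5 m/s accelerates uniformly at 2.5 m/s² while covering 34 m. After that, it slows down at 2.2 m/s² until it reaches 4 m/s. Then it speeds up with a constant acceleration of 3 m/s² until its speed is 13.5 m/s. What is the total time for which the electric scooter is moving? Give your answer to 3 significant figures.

11.2 s

Phase 1 (accelerating): v₀ = 6.50 m/s, a = 2.5 m/s².
v² = v₀² + 2aΔx = 6.50² + 2·2.5·34 = 212 → v = 14.6 m/s
t = (v − v₀)/a = (14.6 − 6.50)/2.5 = 3.23 s

Phase 2 (decelerating): v₀ = 14.6 m/s, a = -2.2 m/s².
v = v₀ + at → t = (4 − 14.6) / -2.2 = 4.80 s
v² = v₀² + 2aΔx → Δx = (4² − 14.6²)/(2·-2.2) = 44.6 m

Phase 3 (accelerating): v₀ = 4.00 m/s, a = 3 m/s².
v = v₀ + at → t = (13.5 − 4.00) / 3 = 3.17 s
v² = v₀² + 2aΔx → Δx = (13.5² − 4.00²)/(2·3) = 27.7 m
Total time = 3.23 + 4.80 + 3.17 = 11.2 s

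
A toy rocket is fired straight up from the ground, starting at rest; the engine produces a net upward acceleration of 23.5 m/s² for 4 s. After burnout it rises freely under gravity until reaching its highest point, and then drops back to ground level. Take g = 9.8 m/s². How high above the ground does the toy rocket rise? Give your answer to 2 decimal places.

Phase 1 (powered ascent): v₀ = 0 m/s, a = 23.5 m/s².
v = v₀ + at = 0 + (23.5)(4) = 94.0 m/s
Δx = v₀t + ½at² = 0·4 + 0.5·23.5·4² = 188 m

Phase 2 (coasting upward): v₀ = 94.0 m/s, a = -9.8 m/s².
v = v₀ + at → t = (0 − 94.0) / -9.8 = 9.59 s
v² = v₀² + 2aΔx → Δx = (0² − 94.0²)/(2·-9.8) = 451 m
Maximum height = 188 + 451 = 639 m

638.82 m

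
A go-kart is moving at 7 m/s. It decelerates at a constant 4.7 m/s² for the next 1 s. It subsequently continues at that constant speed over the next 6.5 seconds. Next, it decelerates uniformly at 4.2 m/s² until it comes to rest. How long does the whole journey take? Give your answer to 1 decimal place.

Phase 1 (decelerating): v₀ = 7.00 m/s, a = -4.7 m/s².
v = v₀ + at = 7.00 + (-4.7)(1) = 2.30 m/s
Δx = v₀t + ½at² = 7.00·1 + 0.5·-4.7·1² = 4.65 m

Phase 2 (constant speed): v₀ = 2.30 m/s, a = 0 m/s².
v = v₀ + at = 2.30 + (0)(6.5) = 2.30 m/s
Δx = v₀t + ½at² = 2.30·6.5 + 0.5·0·6.5² = 14.9 m

Phase 3 (decelerating): v₀ = 2.30 m/s, a = -4.2 m/s².
v = v₀ + at → t = (0 − 2.30) / -4.2 = 0.548 s
v² = v₀² + 2aΔx → Δx = (0² − 2.30²)/(2·-4.2) = 0.630 m
Total time = 1.00 + 6.50 + 0.548 = 8.05 s

8.0 s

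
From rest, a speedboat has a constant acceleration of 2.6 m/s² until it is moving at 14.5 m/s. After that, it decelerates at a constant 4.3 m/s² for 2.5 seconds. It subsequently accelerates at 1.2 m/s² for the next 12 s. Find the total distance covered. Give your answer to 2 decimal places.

Phase 1 (accelerating): v₀ = 0 m/s, a = 2.6 m/s².
v = v₀ + at → t = (14.5 − 0) / 2.6 = 5.58 s
v² = v₀² + 2aΔx → Δx = (14.5² − 0²)/(2·2.6) = 40.4 m

Phase 2 (decelerating): v₀ = 14.5 m/s, a = -4.3 m/s².
v = v₀ + at = 14.5 + (-4.3)(2.5) = 3.75 m/s
Δx = v₀t + ½at² = 14.5·2.5 + 0.5·-4.3·2.5² = 22.8 m

Phase 3 (accelerating): v₀ = 3.75 m/s, a = 1.2 m/s².
v = v₀ + at = 3.75 + (1.2)(12) = 18.1 m/s
Δx = v₀t + ½at² = 3.75·12 + 0.5·1.2·12² = 131 m
Total distance = 40.4 + 22.8 + 131 = 195 m

194.65 m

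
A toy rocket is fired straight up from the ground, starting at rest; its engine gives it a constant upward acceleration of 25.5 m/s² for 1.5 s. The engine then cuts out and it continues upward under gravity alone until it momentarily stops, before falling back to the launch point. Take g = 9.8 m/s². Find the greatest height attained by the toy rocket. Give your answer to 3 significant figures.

103 m

Phase 1 (powered ascent): v₀ = 0 m/s, a = 25.5 m/s².
v = v₀ + at = 0 + (25.5)(1.5) = 38.2 m/s
Δx = v₀t + ½at² = 0·1.5 + 0.5·25.5·1.5² = 28.7 m

Phase 2 (coasting upward): v₀ = 38.2 m/s, a = -9.8 m/s².
v = v₀ + at → t = (0 − 38.2) / -9.8 = 3.90 s
v² = v₀² + 2aΔx → Δx = (0² − 38.2²)/(2·-9.8) = 74.6 m
Maximum height = 28.7 + 74.6 = 103 m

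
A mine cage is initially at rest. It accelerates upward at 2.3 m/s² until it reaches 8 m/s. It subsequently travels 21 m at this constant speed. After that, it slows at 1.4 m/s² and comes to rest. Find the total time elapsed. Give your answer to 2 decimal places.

11.82 s

Phase 1 (accelerating): v₀ = 0 m/s, a = 2.3 m/s².
v = v₀ + at → t = (8 − 0) / 2.3 = 3.48 s
v² = v₀² + 2aΔx → Δx = (8² − 0²)/(2·2.3) = 13.9 m

Phase 2 (constant speed): v₀ = 8.00 m/s, a = 0 m/s².
Constant speed: t = d/v = 21/8.00 = 2.62 s

Phase 3 (decelerating): v₀ = 8.00 m/s, a = -1.4 m/s².
v = v₀ + at → t = (0 − 8.00) / -1.4 = 5.71 s
v² = v₀² + 2aΔx → Δx = (0² − 8.00²)/(2·-1.4) = 22.9 m
Total time = 3.48 + 2.62 + 5.71 = 11.8 s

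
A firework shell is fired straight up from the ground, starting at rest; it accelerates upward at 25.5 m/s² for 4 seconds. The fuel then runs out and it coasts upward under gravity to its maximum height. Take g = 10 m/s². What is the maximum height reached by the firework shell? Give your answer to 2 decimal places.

724.20 m

Phase 1 (powered ascent): v₀ = 0 m/s, a = 25.5 m/s².
v = v₀ + at = 0 + (25.5)(4) = 102 m/s
Δx = v₀t + ½at² = 0·4 + 0.5·25.5·4² = 204 m

Phase 2 (coasting upward): v₀ = 102 m/s, a = -10 m/s².
v = v₀ + at → t = (0 − 102) / -10 = 10.2 s
v² = v₀² + 2aΔx → Δx = (0² − 102²)/(2·-10) = 520 m
Maximum height = 204 + 520 = 724 m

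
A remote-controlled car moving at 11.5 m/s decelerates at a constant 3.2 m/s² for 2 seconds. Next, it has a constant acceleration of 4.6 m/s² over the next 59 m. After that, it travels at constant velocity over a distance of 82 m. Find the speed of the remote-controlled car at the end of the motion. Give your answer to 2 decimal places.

23.85 m/s

Phase 1 (decelerating): v₀ = 11.5 m/s, a = -3.2 m/s².
v = v₀ + at = 11.5 + (-3.2)(2) = 5.10 m/s
Δx = v₀t + ½at² = 11.5·2 + 0.5·-3.2·2² = 16.6 m

Phase 2 (accelerating): v₀ = 5.10 m/s, a = 4.6 m/s².
v² = v₀² + 2aΔx = 5.10² + 2·4.6·59 = 569 → v = 23.8 m/s
t = (v − v₀)/a = (23.8 − 5.10)/4.6 = 4.08 s

Phase 3 (constant speed): v₀ = 23.8 m/s, a = 0 m/s².
Constant speed: t = d/v = 82/23.8 = 3.44 s
Final speed = 23.8 m/s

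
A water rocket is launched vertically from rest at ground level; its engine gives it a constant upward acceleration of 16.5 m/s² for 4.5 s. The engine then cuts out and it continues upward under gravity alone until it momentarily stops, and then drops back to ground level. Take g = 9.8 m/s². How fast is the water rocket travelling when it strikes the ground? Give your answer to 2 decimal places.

Phase 1 (powered ascent): v₀ = 0 m/s, a = 16.5 m/s².
v = v₀ + at = 0 + (16.5)(4.5) = 74.2 m/s
Δx = v₀t + ½at² = 0·4.5 + 0.5·16.5·4.5² = 167 m

Phase 2 (coasting upward): v₀ = 74.2 m/s, a = -9.8 m/s².
v = v₀ + at → t = (0 − 74.2) / -9.8 = 7.58 s
v² = v₀² + 2aΔx → Δx = (0² − 74.2²)/(2·-9.8) = 281 m

Phase 3 (free fall): v₀ = 0 m/s, a = -9.8 m/s².
Falls 448 m from rest: t = √(2·448/9.8) = 9.57 s; v = g·t = 93.7 m/s.
Impact speed = 93.7 m/s

93.74 m/s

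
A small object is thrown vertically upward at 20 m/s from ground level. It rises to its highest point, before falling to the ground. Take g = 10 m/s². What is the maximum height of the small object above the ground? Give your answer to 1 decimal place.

20.0 m

Phase 1 (rising): v₀ = 20.0 m/s, a = -10 m/s².
v = v₀ + at → t = (0 − 20.0) / -10 = 2.00 s
v² = v₀² + 2aΔx → Δx = (0² − 20.0²)/(2·-10) = 20.0 m
Maximum height = 20.0 m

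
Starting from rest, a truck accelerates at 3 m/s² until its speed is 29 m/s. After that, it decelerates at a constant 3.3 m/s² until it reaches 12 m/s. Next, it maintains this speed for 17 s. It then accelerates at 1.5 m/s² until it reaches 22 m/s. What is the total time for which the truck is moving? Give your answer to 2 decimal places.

38.48 s

Phase 1 (accelerating): v₀ = 0 m/s, a = 3 m/s².
v = v₀ + at → t = (29 − 0) / 3 = 9.67 s
v² = v₀² + 2aΔx → Δx = (29² − 0²)/(2·3) = 140 m

Phase 2 (decelerating): v₀ = 29.0 m/s, a = -3.3 m/s².
v = v₀ + at → t = (12 − 29.0) / -3.3 = 5.15 s
v² = v₀² + 2aΔx → Δx = (12² − 29.0²)/(2·-3.3) = 106 m

Phase 3 (constant speed): v₀ = 12.0 m/s, a = 0 m/s².
v = v₀ + at = 12.0 + (0)(17) = 12.0 m/s
Δx = v₀t + ½at² = 12.0·17 + 0.5·0·17² = 204 m

Phase 4 (accelerating): v₀ = 12.0 m/s, a = 1.5 m/s².
v = v₀ + at → t = (22 − 12.0) / 1.5 = 6.67 s
v² = v₀² + 2aΔx → Δx = (22² − 12.0²)/(2·1.5) = 113 m
Total time = 9.67 + 5.15 + 17.0 + 6.67 = 38.5 s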